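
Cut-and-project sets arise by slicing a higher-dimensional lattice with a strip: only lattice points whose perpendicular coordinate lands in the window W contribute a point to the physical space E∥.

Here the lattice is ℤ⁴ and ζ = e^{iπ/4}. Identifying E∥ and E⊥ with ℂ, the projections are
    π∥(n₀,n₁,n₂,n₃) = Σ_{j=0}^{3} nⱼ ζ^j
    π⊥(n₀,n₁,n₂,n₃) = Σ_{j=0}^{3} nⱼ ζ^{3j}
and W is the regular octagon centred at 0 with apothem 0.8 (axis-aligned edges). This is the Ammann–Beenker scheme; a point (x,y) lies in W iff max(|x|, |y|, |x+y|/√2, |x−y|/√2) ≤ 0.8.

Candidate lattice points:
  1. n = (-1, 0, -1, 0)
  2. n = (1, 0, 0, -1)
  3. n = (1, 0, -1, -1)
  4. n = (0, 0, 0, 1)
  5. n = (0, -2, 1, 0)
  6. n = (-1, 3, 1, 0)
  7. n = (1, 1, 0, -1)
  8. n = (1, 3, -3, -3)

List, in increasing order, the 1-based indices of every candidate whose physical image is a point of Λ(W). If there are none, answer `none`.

π⊥(n) = n₀ + n₁ζ³ + n₂ζ⁶ + n₃ζ⁹ where ζ = e^{iπ/4}.
candidate 1: n = (-1, 0, -1, 0) → π⊥ ≈ (-1.00000, +1.00000); max(|x|,|y|,|x±y|/√2) = 1.41421 > 0.8 ⇒ ∉ W
candidate 2: n = (1, 0, 0, -1) → π⊥ ≈ (+0.29289, -0.70711); max(|x|,|y|,|x±y|/√2) = 0.70711 ≤ 0.8 ⇒ ∈ W
candidate 3: n = (1, 0, -1, -1) → π⊥ ≈ (+0.29289, +0.29289); max(|x|,|y|,|x±y|/√2) = 0.41421 ≤ 0.8 ⇒ ∈ W
candidate 4: n = (0, 0, 0, 1) → π⊥ ≈ (+0.70711, +0.70711); max(|x|,|y|,|x±y|/√2) = 1.00000 > 0.8 ⇒ ∉ W
candidate 5: n = (0, -2, 1, 0) → π⊥ ≈ (+1.41421, -2.41421); max(|x|,|y|,|x±y|/√2) = 2.70711 > 0.8 ⇒ ∉ W
candidate 6: n = (-1, 3, 1, 0) → π⊥ ≈ (-3.12132, +1.12132); max(|x|,|y|,|x±y|/√2) = 3.12132 > 0.8 ⇒ ∉ W
candidate 7: n = (1, 1, 0, -1) → π⊥ ≈ (-0.41421, +0.00000); max(|x|,|y|,|x±y|/√2) = 0.41421 ≤ 0.8 ⇒ ∈ W
candidate 8: n = (1, 3, -3, -3) → π⊥ ≈ (-3.24264, +3.00000); max(|x|,|y|,|x±y|/√2) = 4.41421 > 0.8 ⇒ ∉ W

2, 3, 7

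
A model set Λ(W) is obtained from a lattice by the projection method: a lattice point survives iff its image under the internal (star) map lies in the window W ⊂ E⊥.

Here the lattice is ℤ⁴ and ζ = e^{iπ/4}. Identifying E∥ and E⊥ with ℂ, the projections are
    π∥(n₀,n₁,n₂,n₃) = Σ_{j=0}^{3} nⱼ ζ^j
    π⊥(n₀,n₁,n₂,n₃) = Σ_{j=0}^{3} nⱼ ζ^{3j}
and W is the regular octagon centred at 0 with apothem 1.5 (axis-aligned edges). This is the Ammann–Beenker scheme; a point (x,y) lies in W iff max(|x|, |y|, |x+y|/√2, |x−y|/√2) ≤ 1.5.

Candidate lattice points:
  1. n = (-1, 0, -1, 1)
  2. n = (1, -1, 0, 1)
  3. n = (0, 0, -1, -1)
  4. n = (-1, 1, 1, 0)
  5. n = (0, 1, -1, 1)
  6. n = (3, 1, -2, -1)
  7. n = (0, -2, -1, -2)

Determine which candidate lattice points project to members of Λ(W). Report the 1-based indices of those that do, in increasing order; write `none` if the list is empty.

3

π⊥(n) = n₀ + n₁ζ³ + n₂ζ⁶ + n₃ζ⁹ where ζ = e^{iπ/4}.
#1 (-1, 0, -1, 1): internal (-0.292893, 1.707107); octagon support 1.707107 vs apothem 1.5 → ∉ W
#2 (1, -1, 0, 1): internal (2.414214, 0.000000); octagon support 2.414214 vs apothem 1.5 → ∉ W
#3 (0, 0, -1, -1): internal (-0.707107, 0.292893); octagon support 0.707107 vs apothem 1.5 → ∈ W
#4 (-1, 1, 1, 0): internal (-1.707107, -0.292893); octagon support 1.707107 vs apothem 1.5 → ∉ W
#5 (0, 1, -1, 1): internal (0.000000, 2.414214); octagon support 2.414214 vs apothem 1.5 → ∉ W
#6 (3, 1, -2, -1): internal (1.585786, 2.000000); octagon support 2.535534 vs apothem 1.5 → ∉ W
#7 (0, -2, -1, -2): internal (0.000000, -1.828427); octagon support 1.828427 vs apothem 1.5 → ∉ W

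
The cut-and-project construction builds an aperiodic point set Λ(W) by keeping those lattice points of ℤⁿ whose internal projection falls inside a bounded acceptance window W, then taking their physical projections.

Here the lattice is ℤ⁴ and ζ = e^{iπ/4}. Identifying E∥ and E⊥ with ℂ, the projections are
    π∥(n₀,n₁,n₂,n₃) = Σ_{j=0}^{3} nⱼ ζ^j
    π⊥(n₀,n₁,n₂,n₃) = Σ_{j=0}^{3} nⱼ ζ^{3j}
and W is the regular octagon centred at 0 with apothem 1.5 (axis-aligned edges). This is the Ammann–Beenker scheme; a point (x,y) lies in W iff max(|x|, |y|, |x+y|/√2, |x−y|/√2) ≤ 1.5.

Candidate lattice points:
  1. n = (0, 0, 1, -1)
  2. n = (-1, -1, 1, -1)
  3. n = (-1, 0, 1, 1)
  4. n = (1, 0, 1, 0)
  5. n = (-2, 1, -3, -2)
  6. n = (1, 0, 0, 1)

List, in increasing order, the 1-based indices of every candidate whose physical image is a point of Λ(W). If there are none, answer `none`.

With ζ = e^{iπ/4} the internal vectors are ζ^0,ζ^3,ζ^6,ζ^9.
#1 (0, 0, 1, -1): internal (-0.70711, -1.70711); octagon support 1.70711 vs apothem 1.5 → ∉ W
#2 (-1, -1, 1, -1): internal (-1.00000, -2.41421); octagon support 2.41421 vs apothem 1.5 → ∉ W
#3 (-1, 0, 1, 1): internal (-0.29289, -0.29289); octagon support 0.41421 vs apothem 1.5 → ∈ W
#4 (1, 0, 1, 0): internal (1.00000, -1.00000); octagon support 1.41421 vs apothem 1.5 → ∈ W
#5 (-2, 1, -3, -2): internal (-4.12132, 2.29289); octagon support 4.53553 vs apothem 1.5 → ∉ W
#6 (1, 0, 0, 1): internal (1.70711, 0.70711); octagon support 1.70711 vs apothem 1.5 → ∉ W

3, 4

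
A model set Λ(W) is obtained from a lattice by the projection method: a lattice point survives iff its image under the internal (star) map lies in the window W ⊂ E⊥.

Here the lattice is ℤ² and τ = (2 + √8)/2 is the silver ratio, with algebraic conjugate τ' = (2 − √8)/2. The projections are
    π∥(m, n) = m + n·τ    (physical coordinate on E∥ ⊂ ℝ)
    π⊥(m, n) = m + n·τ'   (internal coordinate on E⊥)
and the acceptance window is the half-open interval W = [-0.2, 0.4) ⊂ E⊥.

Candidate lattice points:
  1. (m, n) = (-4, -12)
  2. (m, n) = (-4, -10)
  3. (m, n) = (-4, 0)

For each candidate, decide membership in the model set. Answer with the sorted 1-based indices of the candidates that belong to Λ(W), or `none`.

Compute τ' = (2−√8)/2 = -0.4142, so π⊥(m,n) = m -0.4142·n.
[1] lift (-4,-12): star map gives 0.9706; window check -0.2 ≤ 0.9706 < 0.4 is false → out
[2] lift (-4,-10): star map gives 0.1421; window check -0.2 ≤ 0.1421 < 0.4 is true → IN Λ
[3] lift (-4,0): star map gives -4.0000; window check -0.2 ≤ -4.0000 < 0.4 is false → out

2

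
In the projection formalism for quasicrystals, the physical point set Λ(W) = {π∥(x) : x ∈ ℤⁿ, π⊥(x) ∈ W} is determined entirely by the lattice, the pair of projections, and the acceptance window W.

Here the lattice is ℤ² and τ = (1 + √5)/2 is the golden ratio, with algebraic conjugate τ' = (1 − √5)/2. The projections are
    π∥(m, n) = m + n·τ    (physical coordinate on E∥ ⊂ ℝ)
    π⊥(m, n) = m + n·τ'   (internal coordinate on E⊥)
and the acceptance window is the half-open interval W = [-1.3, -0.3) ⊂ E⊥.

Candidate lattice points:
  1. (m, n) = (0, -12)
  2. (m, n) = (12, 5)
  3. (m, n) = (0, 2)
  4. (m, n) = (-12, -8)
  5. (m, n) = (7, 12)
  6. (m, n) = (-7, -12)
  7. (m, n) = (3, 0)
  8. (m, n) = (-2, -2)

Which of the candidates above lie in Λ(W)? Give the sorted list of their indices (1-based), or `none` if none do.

Numerically τ ≈ 1.6180 and τ' = −1/τ ≈ -0.6180.
[1] lift (0,-12): star map gives 7.4164; window check -1.3 ≤ 7.4164 < -0.3 is false → out
[2] lift (12,5): star map gives 8.9098; window check -1.3 ≤ 8.9098 < -0.3 is false → out
[3] lift (0,2): star map gives -1.2361; window check -1.3 ≤ -1.2361 < -0.3 is true → IN Λ
[4] lift (-12,-8): star map gives -7.0557; window check -1.3 ≤ -7.0557 < -0.3 is false → out
[5] lift (7,12): star map gives -0.4164; window check -1.3 ≤ -0.4164 < -0.3 is true → IN Λ
[6] lift (-7,-12): star map gives 0.4164; window check -1.3 ≤ 0.4164 < -0.3 is false → out
[7] lift (3,0): star map gives 3.0000; window check -1.3 ≤ 3.0000 < -0.3 is false → out
[8] lift (-2,-2): star map gives -0.7639; window check -1.3 ≤ -0.7639 < -0.3 is true → IN Λ

3, 5, 8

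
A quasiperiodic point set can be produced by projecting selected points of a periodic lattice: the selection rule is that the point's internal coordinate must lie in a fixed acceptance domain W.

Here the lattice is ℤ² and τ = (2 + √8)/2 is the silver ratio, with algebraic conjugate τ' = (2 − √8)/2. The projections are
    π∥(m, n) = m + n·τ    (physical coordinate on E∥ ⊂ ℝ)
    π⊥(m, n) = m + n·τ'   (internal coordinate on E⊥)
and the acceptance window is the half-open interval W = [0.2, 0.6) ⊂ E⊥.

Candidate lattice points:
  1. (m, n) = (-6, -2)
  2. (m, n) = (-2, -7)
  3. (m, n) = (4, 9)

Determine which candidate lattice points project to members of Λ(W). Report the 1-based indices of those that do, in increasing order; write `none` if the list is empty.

Compute τ' = (2−√8)/2 = -0.41421, so π⊥(m,n) = m -0.41421·n.
[1] lift (-6,-2): star map gives -5.17157; window check 0.2 ≤ -5.17157 < 0.6 is false → out
[2] lift (-2,-7): star map gives 0.89949; window check 0.2 ≤ 0.89949 < 0.6 is false → out
[3] lift (4,9): star map gives 0.27208; window check 0.2 ≤ 0.27208 < 0.6 is true → IN Λ

3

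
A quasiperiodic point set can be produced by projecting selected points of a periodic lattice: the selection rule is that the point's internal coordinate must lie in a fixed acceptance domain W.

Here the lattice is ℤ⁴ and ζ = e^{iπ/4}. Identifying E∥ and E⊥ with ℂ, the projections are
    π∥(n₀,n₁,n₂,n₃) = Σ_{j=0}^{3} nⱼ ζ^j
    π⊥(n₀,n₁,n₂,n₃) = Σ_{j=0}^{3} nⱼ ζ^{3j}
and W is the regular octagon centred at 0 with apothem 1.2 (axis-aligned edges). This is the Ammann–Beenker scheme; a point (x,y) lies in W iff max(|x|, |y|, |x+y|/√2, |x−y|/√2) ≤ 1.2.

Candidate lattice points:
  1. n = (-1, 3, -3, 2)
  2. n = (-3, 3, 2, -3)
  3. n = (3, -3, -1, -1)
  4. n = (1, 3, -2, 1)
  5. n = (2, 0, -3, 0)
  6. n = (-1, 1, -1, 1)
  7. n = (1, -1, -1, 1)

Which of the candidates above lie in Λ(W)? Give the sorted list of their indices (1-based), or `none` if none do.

none

Internal map: ζ^{3j} for j=0..3 gives (1,0), (−√2/2,√2/2), (0,−1), (√2/2,√2/2).
candidate 1: n = (-1, 3, -3, 2) → π⊥ ≈ (-1.707107, +6.535534); max(|x|,|y|,|x±y|/√2) = 6.535534 > 1.2 ⇒ ∉ W
candidate 2: n = (-3, 3, 2, -3) → π⊥ ≈ (-7.242641, -2.000000); max(|x|,|y|,|x±y|/√2) = 7.242641 > 1.2 ⇒ ∉ W
candidate 3: n = (3, -3, -1, -1) → π⊥ ≈ (+4.414214, -1.828427); max(|x|,|y|,|x±y|/√2) = 4.414214 > 1.2 ⇒ ∉ W
candidate 4: n = (1, 3, -2, 1) → π⊥ ≈ (-0.414214, +4.828427); max(|x|,|y|,|x±y|/√2) = 4.828427 > 1.2 ⇒ ∉ W
candidate 5: n = (2, 0, -3, 0) → π⊥ ≈ (+2.000000, +3.000000); max(|x|,|y|,|x±y|/√2) = 3.535534 > 1.2 ⇒ ∉ W
candidate 6: n = (-1, 1, -1, 1) → π⊥ ≈ (-1.000000, +2.414214); max(|x|,|y|,|x±y|/√2) = 2.414214 > 1.2 ⇒ ∉ W
candidate 7: n = (1, -1, -1, 1) → π⊥ ≈ (+2.414214, +1.000000); max(|x|,|y|,|x±y|/√2) = 2.414214 > 1.2 ⇒ ∉ W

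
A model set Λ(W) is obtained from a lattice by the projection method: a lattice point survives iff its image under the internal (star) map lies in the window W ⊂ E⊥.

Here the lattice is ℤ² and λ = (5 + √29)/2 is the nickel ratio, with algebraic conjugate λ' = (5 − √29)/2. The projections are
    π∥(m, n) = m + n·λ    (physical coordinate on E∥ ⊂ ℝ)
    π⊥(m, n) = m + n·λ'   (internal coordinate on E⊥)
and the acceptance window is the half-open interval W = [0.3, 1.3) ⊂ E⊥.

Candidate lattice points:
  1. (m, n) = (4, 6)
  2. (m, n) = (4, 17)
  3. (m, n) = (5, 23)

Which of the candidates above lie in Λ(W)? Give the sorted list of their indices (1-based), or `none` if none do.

Compute λ' = (5−√29)/2 = -0.1926, so π⊥(m,n) = m -0.1926·n.
#1 (4,6): internal coord 4 + (6)·λ' = +2.8445; +2.8445 ∉ [0.3, 1.3) → out
#2 (4,17): internal coord 4 + (17)·λ' = +0.7261; +0.7261 ∈ [0.3, 1.3) → IN Λ
#3 (5,23): internal coord 5 + (23)·λ' = +0.5706; +0.5706 ∈ [0.3, 1.3) → IN Λ

2, 3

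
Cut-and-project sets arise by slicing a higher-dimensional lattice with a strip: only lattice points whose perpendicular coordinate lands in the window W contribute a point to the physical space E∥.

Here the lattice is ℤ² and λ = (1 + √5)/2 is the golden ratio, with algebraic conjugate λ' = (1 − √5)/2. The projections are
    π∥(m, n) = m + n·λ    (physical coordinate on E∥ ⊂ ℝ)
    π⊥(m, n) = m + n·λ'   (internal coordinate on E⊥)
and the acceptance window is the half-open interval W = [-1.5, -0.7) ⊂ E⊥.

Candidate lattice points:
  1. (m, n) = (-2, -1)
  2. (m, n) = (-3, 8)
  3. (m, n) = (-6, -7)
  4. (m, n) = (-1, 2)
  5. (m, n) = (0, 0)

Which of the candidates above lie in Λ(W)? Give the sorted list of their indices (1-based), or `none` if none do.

1

Compute λ' = (1−√5)/2 = -0.61803, so π⊥(m,n) = m -0.61803·n.
[1] lift (-2,-1): star map gives -1.38197; window check -1.5 ≤ -1.38197 < -0.7 is true → IN Λ
[2] lift (-3,8): star map gives -7.94427; window check -1.5 ≤ -7.94427 < -0.7 is false → out
[3] lift (-6,-7): star map gives -1.67376; window check -1.5 ≤ -1.67376 < -0.7 is false → out
[4] lift (-1,2): star map gives -2.23607; window check -1.5 ≤ -2.23607 < -0.7 is false → out
[5] lift (0,0): star map gives 0.00000; window check -1.5 ≤ 0.00000 < -0.7 is false → out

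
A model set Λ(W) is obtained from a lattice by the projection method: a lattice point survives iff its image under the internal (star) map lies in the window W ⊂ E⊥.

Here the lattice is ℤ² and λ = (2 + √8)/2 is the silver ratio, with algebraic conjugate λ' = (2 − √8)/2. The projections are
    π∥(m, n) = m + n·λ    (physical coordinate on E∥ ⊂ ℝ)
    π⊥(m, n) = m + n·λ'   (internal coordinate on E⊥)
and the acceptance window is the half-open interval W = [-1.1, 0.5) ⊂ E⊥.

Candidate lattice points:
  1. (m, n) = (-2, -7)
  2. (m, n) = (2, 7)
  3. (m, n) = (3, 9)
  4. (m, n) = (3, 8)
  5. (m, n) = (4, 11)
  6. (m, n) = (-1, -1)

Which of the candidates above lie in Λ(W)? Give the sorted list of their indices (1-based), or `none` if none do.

λ' = (2−√8)/2 ≈ -0.414214.
[1] lift (-2,-7): star map gives 0.899495; window check -1.1 ≤ 0.899495 < 0.5 is false → out
[2] lift (2,7): star map gives -0.899495; window check -1.1 ≤ -0.899495 < 0.5 is true → IN Λ
[3] lift (3,9): star map gives -0.727922; window check -1.1 ≤ -0.727922 < 0.5 is true → IN Λ
[4] lift (3,8): star map gives -0.313708; window check -1.1 ≤ -0.313708 < 0.5 is true → IN Λ
[5] lift (4,11): star map gives -0.556349; window check -1.1 ≤ -0.556349 < 0.5 is true → IN Λ
[6] lift (-1,-1): star map gives -0.585786; window check -1.1 ≤ -0.585786 < 0.5 is true → IN Λ

2, 3, 4, 5, 6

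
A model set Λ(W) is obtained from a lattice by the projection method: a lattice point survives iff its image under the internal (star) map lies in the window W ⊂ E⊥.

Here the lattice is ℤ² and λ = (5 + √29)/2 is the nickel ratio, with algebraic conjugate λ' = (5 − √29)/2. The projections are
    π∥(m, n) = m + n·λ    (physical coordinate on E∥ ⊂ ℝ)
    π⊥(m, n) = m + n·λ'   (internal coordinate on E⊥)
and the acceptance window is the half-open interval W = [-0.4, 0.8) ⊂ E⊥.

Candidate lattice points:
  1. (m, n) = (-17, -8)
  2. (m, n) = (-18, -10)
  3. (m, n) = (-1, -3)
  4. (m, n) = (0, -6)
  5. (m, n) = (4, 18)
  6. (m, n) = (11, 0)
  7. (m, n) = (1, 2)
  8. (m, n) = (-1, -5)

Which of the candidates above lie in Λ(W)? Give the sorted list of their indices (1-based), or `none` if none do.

Compute λ' = (5−√29)/2 = -0.192582, so π⊥(m,n) = m -0.192582·n.
[1] lift (-17,-8): star map gives -15.459341; window check -0.4 ≤ -15.459341 < 0.8 is false → out
[2] lift (-18,-10): star map gives -16.074176; window check -0.4 ≤ -16.074176 < 0.8 is false → out
[3] lift (-1,-3): star map gives -0.422253; window check -0.4 ≤ -0.422253 < 0.8 is false → out
[4] lift (0,-6): star map gives 1.155494; window check -0.4 ≤ 1.155494 < 0.8 is false → out
[5] lift (4,18): star map gives 0.533517; window check -0.4 ≤ 0.533517 < 0.8 is true → IN Λ
[6] lift (11,0): star map gives 11.000000; window check -0.4 ≤ 11.000000 < 0.8 is false → out
[7] lift (1,2): star map gives 0.614835; window check -0.4 ≤ 0.614835 < 0.8 is true → IN Λ
[8] lift (-1,-5): star map gives -0.037088; window check -0.4 ≤ -0.037088 < 0.8 is true → IN Λ

5, 7, 8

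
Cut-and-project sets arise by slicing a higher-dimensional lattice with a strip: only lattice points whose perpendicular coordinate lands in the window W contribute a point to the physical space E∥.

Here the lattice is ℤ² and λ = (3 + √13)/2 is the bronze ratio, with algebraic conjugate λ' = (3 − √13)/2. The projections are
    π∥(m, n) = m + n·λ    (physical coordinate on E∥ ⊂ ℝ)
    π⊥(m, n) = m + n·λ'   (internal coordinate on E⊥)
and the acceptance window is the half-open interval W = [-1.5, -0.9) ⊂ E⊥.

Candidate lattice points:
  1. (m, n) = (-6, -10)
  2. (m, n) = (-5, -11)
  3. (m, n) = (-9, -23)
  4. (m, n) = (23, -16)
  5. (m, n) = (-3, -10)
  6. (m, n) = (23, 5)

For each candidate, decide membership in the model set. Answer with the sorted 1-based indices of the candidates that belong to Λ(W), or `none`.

none

λ' = (3−√13)/2 ≈ -0.30278.
candidate 1: (m,n)=(-6,-10) → π∥ = -6-10·λ ≈ -39.02776, π⊥ = -6-10·λ' ≈ -2.97224 ∉ [-1.5, -0.9) ⇒ out
candidate 2: (m,n)=(-5,-11) → π∥ = -5-11·λ ≈ -41.33053, π⊥ = -5-11·λ' ≈ -1.66947 ∉ [-1.5, -0.9) ⇒ out
candidate 3: (m,n)=(-9,-23) → π∥ = -9-23·λ ≈ -84.96384, π⊥ = -9-23·λ' ≈ -2.03616 ∉ [-1.5, -0.9) ⇒ out
candidate 4: (m,n)=(23,-16) → π∥ = 23-16·λ ≈ -29.84441, π⊥ = 23-16·λ' ≈ 27.84441 ∉ [-1.5, -0.9) ⇒ out
candidate 5: (m,n)=(-3,-10) → π∥ = -3-10·λ ≈ -36.02776, π⊥ = -3-10·λ' ≈ 0.02776 ∉ [-1.5, -0.9) ⇒ out
candidate 6: (m,n)=(23,5) → π∥ = 23+5·λ ≈ 39.51388, π⊥ = 23+5·λ' ≈ 21.48612 ∉ [-1.5, -0.9) ⇒ out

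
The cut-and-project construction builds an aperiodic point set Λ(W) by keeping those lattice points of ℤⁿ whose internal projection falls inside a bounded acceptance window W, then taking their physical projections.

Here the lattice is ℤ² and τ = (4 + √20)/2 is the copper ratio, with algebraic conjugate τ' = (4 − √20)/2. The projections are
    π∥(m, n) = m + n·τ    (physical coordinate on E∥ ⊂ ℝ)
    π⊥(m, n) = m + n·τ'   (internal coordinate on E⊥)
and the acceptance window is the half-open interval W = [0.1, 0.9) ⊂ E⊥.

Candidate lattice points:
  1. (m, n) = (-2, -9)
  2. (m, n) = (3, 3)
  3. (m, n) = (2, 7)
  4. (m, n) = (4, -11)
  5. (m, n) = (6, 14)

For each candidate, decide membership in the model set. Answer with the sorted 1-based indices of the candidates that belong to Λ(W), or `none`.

Compute τ' = (4−√20)/2 = -0.2361, so π⊥(m,n) = m -0.2361·n.
#1 (-2,-9): internal coord -2 + (-9)·τ' = +0.1246; +0.1246 ∈ [0.1, 0.9) → IN Λ
#2 (3,3): internal coord 3 + (3)·τ' = +2.2918; +2.2918 ∉ [0.1, 0.9) → out
#3 (2,7): internal coord 2 + (7)·τ' = +0.3475; +0.3475 ∈ [0.1, 0.9) → IN Λ
#4 (4,-11): internal coord 4 + (-11)·τ' = +6.5967; +6.5967 ∉ [0.1, 0.9) → out
#5 (6,14): internal coord 6 + (14)·τ' = +2.6950; +2.6950 ∉ [0.1, 0.9) → out

1, 3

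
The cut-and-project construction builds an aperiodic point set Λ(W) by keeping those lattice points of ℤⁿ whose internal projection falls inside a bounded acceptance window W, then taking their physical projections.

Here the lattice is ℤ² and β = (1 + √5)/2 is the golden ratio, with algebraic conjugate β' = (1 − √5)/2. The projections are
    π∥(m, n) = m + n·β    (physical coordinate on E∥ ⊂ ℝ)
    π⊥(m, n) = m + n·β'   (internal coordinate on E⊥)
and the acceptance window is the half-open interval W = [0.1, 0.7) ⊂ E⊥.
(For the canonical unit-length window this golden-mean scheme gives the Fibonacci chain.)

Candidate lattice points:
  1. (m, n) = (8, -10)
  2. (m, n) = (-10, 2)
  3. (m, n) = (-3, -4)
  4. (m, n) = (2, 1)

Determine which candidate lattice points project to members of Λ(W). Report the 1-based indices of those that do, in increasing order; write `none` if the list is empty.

Compute β' = (1−√5)/2 = -0.6180, so π⊥(m,n) = m -0.6180·n.
#1 (8,-10): internal coord 8 + (-10)·β' = +14.1803; +14.1803 ∉ [0.1, 0.7) → out
#2 (-10,2): internal coord -10 + (2)·β' = -11.2361; -11.2361 ∉ [0.1, 0.7) → out
#3 (-3,-4): internal coord -3 + (-4)·β' = -0.5279; -0.5279 ∉ [0.1, 0.7) → out
#4 (2,1): internal coord 2 + (1)·β' = +1.3820; +1.3820 ∉ [0.1, 0.7) → out

none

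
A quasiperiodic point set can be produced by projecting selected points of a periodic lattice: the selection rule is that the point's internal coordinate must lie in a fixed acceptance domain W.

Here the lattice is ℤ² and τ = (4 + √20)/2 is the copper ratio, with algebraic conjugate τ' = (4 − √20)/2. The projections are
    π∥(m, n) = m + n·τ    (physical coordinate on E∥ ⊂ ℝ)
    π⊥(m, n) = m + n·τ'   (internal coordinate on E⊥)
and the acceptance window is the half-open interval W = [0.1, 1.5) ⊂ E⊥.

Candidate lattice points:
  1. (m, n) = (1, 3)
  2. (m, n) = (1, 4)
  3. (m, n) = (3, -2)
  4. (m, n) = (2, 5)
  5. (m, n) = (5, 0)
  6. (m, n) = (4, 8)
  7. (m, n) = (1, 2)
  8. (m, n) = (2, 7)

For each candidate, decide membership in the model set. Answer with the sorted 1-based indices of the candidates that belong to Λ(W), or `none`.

1, 4, 7, 8

τ' = (4−√20)/2 ≈ -0.23607.
candidate 1: (m,n)=(1,3) → π∥ = 1+3·τ ≈ 13.70820, π⊥ = 1+3·τ' ≈ 0.29180 ∈ [0.1, 1.5) ⇒ IN Λ
candidate 2: (m,n)=(1,4) → π∥ = 1+4·τ ≈ 17.94427, π⊥ = 1+4·τ' ≈ 0.05573 ∉ [0.1, 1.5) ⇒ out
candidate 3: (m,n)=(3,-2) → π∥ = 3-2·τ ≈ -5.47214, π⊥ = 3-2·τ' ≈ 3.47214 ∉ [0.1, 1.5) ⇒ out
candidate 4: (m,n)=(2,5) → π∥ = 2+5·τ ≈ 23.18034, π⊥ = 2+5·τ' ≈ 0.81966 ∈ [0.1, 1.5) ⇒ IN Λ
candidate 5: (m,n)=(5,0) → π∥ = 5+0·τ ≈ 5.00000, π⊥ = 5+0·τ' ≈ 5.00000 ∉ [0.1, 1.5) ⇒ out
candidate 6: (m,n)=(4,8) → π∥ = 4+8·τ ≈ 37.88854, π⊥ = 4+8·τ' ≈ 2.11146 ∉ [0.1, 1.5) ⇒ out
candidate 7: (m,n)=(1,2) → π∥ = 1+2·τ ≈ 9.47214, π⊥ = 1+2·τ' ≈ 0.52786 ∈ [0.1, 1.5) ⇒ IN Λ
candidate 8: (m,n)=(2,7) → π∥ = 2+7·τ ≈ 31.65248, π⊥ = 2+7·τ' ≈ 0.34752 ∈ [0.1, 1.5) ⇒ IN Λ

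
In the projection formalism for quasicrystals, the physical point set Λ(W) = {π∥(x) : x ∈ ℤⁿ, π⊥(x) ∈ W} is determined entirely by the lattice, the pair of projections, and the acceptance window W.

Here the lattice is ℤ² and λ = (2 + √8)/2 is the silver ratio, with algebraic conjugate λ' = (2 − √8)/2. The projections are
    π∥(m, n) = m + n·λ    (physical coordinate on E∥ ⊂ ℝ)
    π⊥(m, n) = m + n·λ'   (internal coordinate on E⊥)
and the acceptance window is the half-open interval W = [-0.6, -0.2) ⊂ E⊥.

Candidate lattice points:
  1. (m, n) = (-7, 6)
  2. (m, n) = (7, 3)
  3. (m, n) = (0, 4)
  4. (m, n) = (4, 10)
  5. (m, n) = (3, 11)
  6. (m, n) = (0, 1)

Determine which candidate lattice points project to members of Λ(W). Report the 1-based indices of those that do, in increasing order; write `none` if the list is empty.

Numerically λ ≈ 2.4142 and λ' = −1/λ ≈ -0.4142.
[1] lift (-7,6): star map gives -9.4853; window check -0.6 ≤ -9.4853 < -0.2 is false → out
[2] lift (7,3): star map gives 5.7574; window check -0.6 ≤ 5.7574 < -0.2 is false → out
[3] lift (0,4): star map gives -1.6569; window check -0.6 ≤ -1.6569 < -0.2 is false → out
[4] lift (4,10): star map gives -0.1421; window check -0.6 ≤ -0.1421 < -0.2 is false → out
[5] lift (3,11): star map gives -1.5563; window check -0.6 ≤ -1.5563 < -0.2 is false → out
[6] lift (0,1): star map gives -0.4142; window check -0.6 ≤ -0.4142 < -0.2 is true → IN Λ

6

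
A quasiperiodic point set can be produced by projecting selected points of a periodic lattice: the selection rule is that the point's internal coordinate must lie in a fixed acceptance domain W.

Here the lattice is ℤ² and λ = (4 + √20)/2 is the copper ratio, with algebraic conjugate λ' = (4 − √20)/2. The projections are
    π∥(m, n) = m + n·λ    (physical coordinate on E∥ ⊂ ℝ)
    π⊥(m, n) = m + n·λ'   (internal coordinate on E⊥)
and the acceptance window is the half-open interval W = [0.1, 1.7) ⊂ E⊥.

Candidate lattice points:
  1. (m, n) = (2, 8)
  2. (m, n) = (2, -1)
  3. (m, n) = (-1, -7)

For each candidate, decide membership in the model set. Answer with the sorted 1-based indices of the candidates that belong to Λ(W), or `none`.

Compute λ' = (4−√20)/2 = -0.23607, so π⊥(m,n) = m -0.23607·n.
[1] lift (2,8): star map gives 0.11146; window check 0.1 ≤ 0.11146 < 1.7 is true → IN Λ
[2] lift (2,-1): star map gives 2.23607; window check 0.1 ≤ 2.23607 < 1.7 is false → out
[3] lift (-1,-7): star map gives 0.65248; window check 0.1 ≤ 0.65248 < 1.7 is true → IN Λ

1, 3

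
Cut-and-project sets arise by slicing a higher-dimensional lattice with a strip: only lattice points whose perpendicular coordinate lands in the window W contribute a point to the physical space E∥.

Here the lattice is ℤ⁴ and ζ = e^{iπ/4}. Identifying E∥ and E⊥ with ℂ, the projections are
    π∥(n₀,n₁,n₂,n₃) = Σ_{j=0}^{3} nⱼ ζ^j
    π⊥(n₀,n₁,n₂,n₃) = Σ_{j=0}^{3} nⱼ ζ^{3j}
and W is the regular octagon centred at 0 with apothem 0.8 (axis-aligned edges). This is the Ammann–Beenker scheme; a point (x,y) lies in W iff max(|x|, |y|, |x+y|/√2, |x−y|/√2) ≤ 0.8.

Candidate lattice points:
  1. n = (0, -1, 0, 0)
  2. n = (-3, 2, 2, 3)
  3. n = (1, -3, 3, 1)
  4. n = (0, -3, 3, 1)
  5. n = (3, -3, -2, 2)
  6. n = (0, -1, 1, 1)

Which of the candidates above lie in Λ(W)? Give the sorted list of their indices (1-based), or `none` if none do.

π⊥(n) = n₀ + n₁ζ³ + n₂ζ⁶ + n₃ζ⁹ where ζ = e^{iπ/4}.
#1 (0, -1, 0, 0): internal (0.707107, -0.707107); octagon support 1.000000 vs apothem 0.8 → ∉ W
#2 (-3, 2, 2, 3): internal (-2.292893, 1.535534); octagon support 2.707107 vs apothem 0.8 → ∉ W
#3 (1, -3, 3, 1): internal (3.828427, -4.414214); octagon support 5.828427 vs apothem 0.8 → ∉ W
#4 (0, -3, 3, 1): internal (2.828427, -4.414214); octagon support 5.121320 vs apothem 0.8 → ∉ W
#5 (3, -3, -2, 2): internal (6.535534, 1.292893); octagon support 6.535534 vs apothem 0.8 → ∉ W
#6 (0, -1, 1, 1): internal (1.414214, -1.000000); octagon support 1.707107 vs apothem 0.8 → ∉ W

none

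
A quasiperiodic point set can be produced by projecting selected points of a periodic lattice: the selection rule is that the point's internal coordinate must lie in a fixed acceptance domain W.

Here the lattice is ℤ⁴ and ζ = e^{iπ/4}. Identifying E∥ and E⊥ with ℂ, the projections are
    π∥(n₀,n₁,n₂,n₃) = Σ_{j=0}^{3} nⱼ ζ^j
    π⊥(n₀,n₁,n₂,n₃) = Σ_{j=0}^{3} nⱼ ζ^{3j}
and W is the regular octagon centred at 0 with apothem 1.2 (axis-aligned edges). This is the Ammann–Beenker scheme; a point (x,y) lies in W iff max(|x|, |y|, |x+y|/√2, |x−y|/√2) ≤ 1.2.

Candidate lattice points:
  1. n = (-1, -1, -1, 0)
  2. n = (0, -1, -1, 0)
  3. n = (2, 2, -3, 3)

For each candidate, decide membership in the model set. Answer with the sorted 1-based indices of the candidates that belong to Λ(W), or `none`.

With ζ = e^{iπ/4} the internal vectors are ζ^0,ζ^3,ζ^6,ζ^9.
candidate 1: n = (-1, -1, -1, 0) → π⊥ ≈ (-0.2929, +0.2929); max(|x|,|y|,|x±y|/√2) = 0.4142 ≤ 1.2 ⇒ ∈ W
candidate 2: n = (0, -1, -1, 0) → π⊥ ≈ (+0.7071, +0.2929); max(|x|,|y|,|x±y|/√2) = 0.7071 ≤ 1.2 ⇒ ∈ W
candidate 3: n = (2, 2, -3, 3) → π⊥ ≈ (+2.7071, +6.5355); max(|x|,|y|,|x±y|/√2) = 6.5355 > 1.2 ⇒ ∉ W

1, 2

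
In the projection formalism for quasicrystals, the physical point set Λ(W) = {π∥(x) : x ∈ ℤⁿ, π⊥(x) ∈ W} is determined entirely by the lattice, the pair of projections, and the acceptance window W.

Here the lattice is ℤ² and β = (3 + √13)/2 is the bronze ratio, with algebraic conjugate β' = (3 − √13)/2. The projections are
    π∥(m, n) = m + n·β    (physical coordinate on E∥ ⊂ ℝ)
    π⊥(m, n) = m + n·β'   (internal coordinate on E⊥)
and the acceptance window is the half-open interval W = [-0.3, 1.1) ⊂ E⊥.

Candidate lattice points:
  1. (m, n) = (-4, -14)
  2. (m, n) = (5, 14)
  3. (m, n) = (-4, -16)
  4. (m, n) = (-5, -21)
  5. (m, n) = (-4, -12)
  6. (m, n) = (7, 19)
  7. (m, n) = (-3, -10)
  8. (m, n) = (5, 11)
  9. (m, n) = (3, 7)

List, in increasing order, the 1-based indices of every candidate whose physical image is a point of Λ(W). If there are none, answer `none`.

1, 2, 3, 7, 9

β' = (3−√13)/2 ≈ -0.30278.
[1] lift (-4,-14): star map gives 0.23886; window check -0.3 ≤ 0.23886 < 1.1 is true → IN Λ
[2] lift (5,14): star map gives 0.76114; window check -0.3 ≤ 0.76114 < 1.1 is true → IN Λ
[3] lift (-4,-16): star map gives 0.84441; window check -0.3 ≤ 0.84441 < 1.1 is true → IN Λ
[4] lift (-5,-21): star map gives 1.35829; window check -0.3 ≤ 1.35829 < 1.1 is false → out
[5] lift (-4,-12): star map gives -0.36669; window check -0.3 ≤ -0.36669 < 1.1 is false → out
[6] lift (7,19): star map gives 1.24726; window check -0.3 ≤ 1.24726 < 1.1 is false → out
[7] lift (-3,-10): star map gives 0.02776; window check -0.3 ≤ 0.02776 < 1.1 is true → IN Λ
[8] lift (5,11): star map gives 1.66947; window check -0.3 ≤ 1.66947 < 1.1 is false → out
[9] lift (3,7): star map gives 0.88057; window check -0.3 ≤ 0.88057 < 1.1 is true → IN Λ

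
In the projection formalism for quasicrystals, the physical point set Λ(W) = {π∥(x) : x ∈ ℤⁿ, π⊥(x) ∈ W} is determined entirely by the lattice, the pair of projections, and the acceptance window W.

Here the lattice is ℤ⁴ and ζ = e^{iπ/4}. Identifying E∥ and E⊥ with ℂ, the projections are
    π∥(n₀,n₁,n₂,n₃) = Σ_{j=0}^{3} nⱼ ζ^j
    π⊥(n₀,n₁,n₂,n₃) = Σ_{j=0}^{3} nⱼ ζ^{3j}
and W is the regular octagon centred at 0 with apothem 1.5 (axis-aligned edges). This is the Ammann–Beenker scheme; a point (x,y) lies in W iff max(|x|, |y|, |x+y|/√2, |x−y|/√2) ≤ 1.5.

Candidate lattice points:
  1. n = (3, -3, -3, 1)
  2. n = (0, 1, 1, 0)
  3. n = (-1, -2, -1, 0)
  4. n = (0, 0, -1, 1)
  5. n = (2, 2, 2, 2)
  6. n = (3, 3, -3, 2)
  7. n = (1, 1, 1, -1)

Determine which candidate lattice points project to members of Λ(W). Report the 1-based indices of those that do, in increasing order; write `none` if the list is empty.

2, 3, 7

Internal map: ζ^{3j} for j=0..3 gives (1,0), (−√2/2,√2/2), (0,−1), (√2/2,√2/2).
candidate 1: n = (3, -3, -3, 1) → π⊥ ≈ (+5.82843, +1.58579); max(|x|,|y|,|x±y|/√2) = 5.82843 > 1.5 ⇒ ∉ W
candidate 2: n = (0, 1, 1, 0) → π⊥ ≈ (-0.70711, -0.29289); max(|x|,|y|,|x±y|/√2) = 0.70711 ≤ 1.5 ⇒ ∈ W
candidate 3: n = (-1, -2, -1, 0) → π⊥ ≈ (+0.41421, -0.41421); max(|x|,|y|,|x±y|/√2) = 0.58579 ≤ 1.5 ⇒ ∈ W
candidate 4: n = (0, 0, -1, 1) → π⊥ ≈ (+0.70711, +1.70711); max(|x|,|y|,|x±y|/√2) = 1.70711 > 1.5 ⇒ ∉ W
candidate 5: n = (2, 2, 2, 2) → π⊥ ≈ (+2.00000, +0.82843); max(|x|,|y|,|x±y|/√2) = 2.00000 > 1.5 ⇒ ∉ W
candidate 6: n = (3, 3, -3, 2) → π⊥ ≈ (+2.29289, +6.53553); max(|x|,|y|,|x±y|/√2) = 6.53553 > 1.5 ⇒ ∉ W
candidate 7: n = (1, 1, 1, -1) → π⊥ ≈ (-0.41421, -1.00000); max(|x|,|y|,|x±y|/√2) = 1.00000 ≤ 1.5 ⇒ ∈ W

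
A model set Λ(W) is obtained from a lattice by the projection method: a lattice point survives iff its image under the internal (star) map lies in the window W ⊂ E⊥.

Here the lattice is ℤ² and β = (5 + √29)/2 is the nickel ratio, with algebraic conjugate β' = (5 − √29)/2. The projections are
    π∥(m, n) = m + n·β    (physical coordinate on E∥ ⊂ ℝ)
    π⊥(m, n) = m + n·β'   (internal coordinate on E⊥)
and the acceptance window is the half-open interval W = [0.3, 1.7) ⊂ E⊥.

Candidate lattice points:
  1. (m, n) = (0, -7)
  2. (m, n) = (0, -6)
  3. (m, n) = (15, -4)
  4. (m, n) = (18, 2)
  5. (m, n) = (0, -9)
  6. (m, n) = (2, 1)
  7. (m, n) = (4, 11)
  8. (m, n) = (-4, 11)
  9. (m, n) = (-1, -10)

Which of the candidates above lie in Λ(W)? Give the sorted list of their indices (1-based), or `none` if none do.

Compute β' = (5−√29)/2 = -0.192582, so π⊥(m,n) = m -0.192582·n.
#1 (0,-7): internal coord 0 + (-7)·β' = +1.348077; +1.348077 ∈ [0.3, 1.7) → IN Λ
#2 (0,-6): internal coord 0 + (-6)·β' = +1.155494; +1.155494 ∈ [0.3, 1.7) → IN Λ
#3 (15,-4): internal coord 15 + (-4)·β' = +15.770330; +15.770330 ∉ [0.3, 1.7) → out
#4 (18,2): internal coord 18 + (2)·β' = +17.614835; +17.614835 ∉ [0.3, 1.7) → out
#5 (0,-9): internal coord 0 + (-9)·β' = +1.733242; +1.733242 ∉ [0.3, 1.7) → out
#6 (2,1): internal coord 2 + (1)·β' = +1.807418; +1.807418 ∉ [0.3, 1.7) → out
#7 (4,11): internal coord 4 + (11)·β' = +1.881594; +1.881594 ∉ [0.3, 1.7) → out
#8 (-4,11): internal coord -4 + (11)·β' = -6.118406; -6.118406 ∉ [0.3, 1.7) → out
#9 (-1,-10): internal coord -1 + (-10)·β' = +0.925824; +0.925824 ∈ [0.3, 1.7) → IN Λ

1, 2, 9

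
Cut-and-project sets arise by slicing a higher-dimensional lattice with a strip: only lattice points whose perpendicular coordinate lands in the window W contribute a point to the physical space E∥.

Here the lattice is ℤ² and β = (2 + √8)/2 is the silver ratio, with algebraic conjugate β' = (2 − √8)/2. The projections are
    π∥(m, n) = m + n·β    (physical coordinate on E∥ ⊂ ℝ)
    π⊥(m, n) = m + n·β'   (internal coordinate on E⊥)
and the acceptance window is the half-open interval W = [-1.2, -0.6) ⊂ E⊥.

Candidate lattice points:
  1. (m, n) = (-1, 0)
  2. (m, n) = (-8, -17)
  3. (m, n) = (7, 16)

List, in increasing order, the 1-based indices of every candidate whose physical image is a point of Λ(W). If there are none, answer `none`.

Compute β' = (2−√8)/2 = -0.4142, so π⊥(m,n) = m -0.4142·n.
[1] lift (-1,0): star map gives -1.0000; window check -1.2 ≤ -1.0000 < -0.6 is true → IN Λ
[2] lift (-8,-17): star map gives -0.9584; window check -1.2 ≤ -0.9584 < -0.6 is true → IN Λ
[3] lift (7,16): star map gives 0.3726; window check -1.2 ≤ 0.3726 < -0.6 is false → out

1, 2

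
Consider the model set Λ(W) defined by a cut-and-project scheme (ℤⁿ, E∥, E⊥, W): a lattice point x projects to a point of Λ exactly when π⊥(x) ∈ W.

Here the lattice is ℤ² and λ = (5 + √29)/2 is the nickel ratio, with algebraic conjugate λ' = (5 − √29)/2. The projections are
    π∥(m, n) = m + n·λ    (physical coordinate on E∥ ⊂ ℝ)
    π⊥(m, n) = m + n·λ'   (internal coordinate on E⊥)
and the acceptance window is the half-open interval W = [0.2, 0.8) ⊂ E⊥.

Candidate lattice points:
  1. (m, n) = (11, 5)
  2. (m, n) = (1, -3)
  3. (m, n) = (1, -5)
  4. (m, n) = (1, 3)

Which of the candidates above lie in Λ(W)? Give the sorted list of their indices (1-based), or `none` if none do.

4

Compute λ' = (5−√29)/2 = -0.19258, so π⊥(m,n) = m -0.19258·n.
candidate 1: (m,n)=(11,5) → π∥ = 11+5·λ ≈ 36.96291, π⊥ = 11+5·λ' ≈ 10.03709 ∉ [0.2, 0.8) ⇒ out
candidate 2: (m,n)=(1,-3) → π∥ = 1-3·λ ≈ -14.57775, π⊥ = 1-3·λ' ≈ 1.57775 ∉ [0.2, 0.8) ⇒ out
candidate 3: (m,n)=(1,-5) → π∥ = 1-5·λ ≈ -24.96291, π⊥ = 1-5·λ' ≈ 1.96291 ∉ [0.2, 0.8) ⇒ out
candidate 4: (m,n)=(1,3) → π∥ = 1+3·λ ≈ 16.57775, π⊥ = 1+3·λ' ≈ 0.42225 ∈ [0.2, 0.8) ⇒ IN Λ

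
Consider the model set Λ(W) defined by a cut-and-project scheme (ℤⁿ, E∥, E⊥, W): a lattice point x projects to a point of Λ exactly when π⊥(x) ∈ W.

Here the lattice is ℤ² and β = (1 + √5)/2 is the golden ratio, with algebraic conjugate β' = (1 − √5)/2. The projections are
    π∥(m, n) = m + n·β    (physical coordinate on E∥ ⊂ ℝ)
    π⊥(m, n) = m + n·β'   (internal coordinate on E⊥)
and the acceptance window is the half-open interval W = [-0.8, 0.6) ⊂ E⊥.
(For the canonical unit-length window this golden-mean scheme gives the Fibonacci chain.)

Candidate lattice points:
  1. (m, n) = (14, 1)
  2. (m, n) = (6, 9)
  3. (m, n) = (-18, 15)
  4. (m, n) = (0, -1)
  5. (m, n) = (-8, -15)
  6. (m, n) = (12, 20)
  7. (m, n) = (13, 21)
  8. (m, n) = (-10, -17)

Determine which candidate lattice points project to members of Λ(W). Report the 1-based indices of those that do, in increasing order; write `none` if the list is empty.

Compute β' = (1−√5)/2 = -0.61803, so π⊥(m,n) = m -0.61803·n.
#1 (14,1): internal coord 14 + (1)·β' = +13.38197; +13.38197 ∉ [-0.8, 0.6) → out
#2 (6,9): internal coord 6 + (9)·β' = +0.43769; +0.43769 ∈ [-0.8, 0.6) → IN Λ
#3 (-18,15): internal coord -18 + (15)·β' = -27.27051; -27.27051 ∉ [-0.8, 0.6) → out
#4 (0,-1): internal coord 0 + (-1)·β' = +0.61803; +0.61803 ∉ [-0.8, 0.6) → out
#5 (-8,-15): internal coord -8 + (-15)·β' = +1.27051; +1.27051 ∉ [-0.8, 0.6) → out
#6 (12,20): internal coord 12 + (20)·β' = -0.36068; -0.36068 ∈ [-0.8, 0.6) → IN Λ
#7 (13,21): internal coord 13 + (21)·β' = +0.02129; +0.02129 ∈ [-0.8, 0.6) → IN Λ
#8 (-10,-17): internal coord -10 + (-17)·β' = +0.50658; +0.50658 ∈ [-0.8, 0.6) → IN Λ

2, 6, 7, 8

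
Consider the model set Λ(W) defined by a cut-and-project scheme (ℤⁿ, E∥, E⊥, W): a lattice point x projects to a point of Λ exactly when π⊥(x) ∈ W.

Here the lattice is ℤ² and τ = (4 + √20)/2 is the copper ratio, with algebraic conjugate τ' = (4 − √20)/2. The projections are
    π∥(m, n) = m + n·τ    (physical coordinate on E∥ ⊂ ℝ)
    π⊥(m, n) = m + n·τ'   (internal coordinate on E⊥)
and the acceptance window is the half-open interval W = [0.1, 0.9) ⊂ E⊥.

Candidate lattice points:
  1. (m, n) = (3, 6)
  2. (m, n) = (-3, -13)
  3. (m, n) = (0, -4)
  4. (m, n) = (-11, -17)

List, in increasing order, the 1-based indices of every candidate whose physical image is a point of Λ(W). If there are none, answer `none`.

none

τ' = (4−√20)/2 ≈ -0.23607.
[1] lift (3,6): star map gives 1.58359; window check 0.1 ≤ 1.58359 < 0.9 is false → out
[2] lift (-3,-13): star map gives 0.06888; window check 0.1 ≤ 0.06888 < 0.9 is false → out
[3] lift (0,-4): star map gives 0.94427; window check 0.1 ≤ 0.94427 < 0.9 is false → out
[4] lift (-11,-17): star map gives -6.98684; window check 0.1 ≤ -6.98684 < 0.9 is false → out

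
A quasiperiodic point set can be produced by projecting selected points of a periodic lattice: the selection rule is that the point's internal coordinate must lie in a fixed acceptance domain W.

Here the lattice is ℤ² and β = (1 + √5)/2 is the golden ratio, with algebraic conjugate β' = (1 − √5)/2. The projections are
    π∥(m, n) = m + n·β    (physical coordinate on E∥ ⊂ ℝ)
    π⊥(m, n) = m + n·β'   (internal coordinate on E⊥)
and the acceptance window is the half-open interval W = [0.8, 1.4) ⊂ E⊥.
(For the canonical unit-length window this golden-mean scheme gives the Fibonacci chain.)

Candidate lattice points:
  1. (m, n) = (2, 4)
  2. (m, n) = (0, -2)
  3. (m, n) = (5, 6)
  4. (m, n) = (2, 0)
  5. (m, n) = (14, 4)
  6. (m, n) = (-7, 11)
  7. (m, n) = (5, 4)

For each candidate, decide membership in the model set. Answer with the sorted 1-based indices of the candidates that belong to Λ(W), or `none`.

Numerically β ≈ 1.6180 and β' = −1/β ≈ -0.6180.
candidate 1: (m,n)=(2,4) → π∥ = 2+4·β ≈ 8.4721, π⊥ = 2+4·β' ≈ -0.4721 ∉ [0.8, 1.4) ⇒ out
candidate 2: (m,n)=(0,-2) → π∥ = 0-2·β ≈ -3.2361, π⊥ = 0-2·β' ≈ 1.2361 ∈ [0.8, 1.4) ⇒ IN Λ
candidate 3: (m,n)=(5,6) → π∥ = 5+6·β ≈ 14.7082, π⊥ = 5+6·β' ≈ 1.2918 ∈ [0.8, 1.4) ⇒ IN Λ
candidate 4: (m,n)=(2,0) → π∥ = 2+0·β ≈ 2.0000, π⊥ = 2+0·β' ≈ 2.0000 ∉ [0.8, 1.4) ⇒ out
candidate 5: (m,n)=(14,4) → π∥ = 14+4·β ≈ 20.4721, π⊥ = 14+4·β' ≈ 11.5279 ∉ [0.8, 1.4) ⇒ out
candidate 6: (m,n)=(-7,11) → π∥ = -7+11·β ≈ 10.7984, π⊥ = -7+11·β' ≈ -13.7984 ∉ [0.8, 1.4) ⇒ out
candidate 7: (m,n)=(5,4) → π∥ = 5+4·β ≈ 11.4721, π⊥ = 5+4·β' ≈ 2.5279 ∉ [0.8, 1.4) ⇒ out

2, 3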